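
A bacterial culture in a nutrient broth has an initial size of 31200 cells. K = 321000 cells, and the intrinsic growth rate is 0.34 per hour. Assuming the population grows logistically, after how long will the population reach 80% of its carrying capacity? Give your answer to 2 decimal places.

10.63 hours

A = (K − N₀)/N₀ = (321000 − 31200)/31200 = 9.2885.
Solve 321000/(1 + 9.2885·e^(−0.34t)) = 256800: 1 + 9.2885·e^(−0.34t) = 1.25, so e^(−0.34t) = 0.0269151.
−0.34·t = ln(0.0269151) = -3.6151, so t = 3.6151/0.34 = 10.633.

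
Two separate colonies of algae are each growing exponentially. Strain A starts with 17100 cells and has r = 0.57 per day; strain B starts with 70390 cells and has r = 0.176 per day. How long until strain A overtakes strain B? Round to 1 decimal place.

3.6 days

Set 17100·e^(0.57t) = 70390·e^(0.176t).
e^((0.57 − 0.176)t) = 70390/17100 → e^(0.394·t) = 4.1164.
0.394·t = ln(4.1164) = 1.415, so t = 1.415/0.394 = 3.5913.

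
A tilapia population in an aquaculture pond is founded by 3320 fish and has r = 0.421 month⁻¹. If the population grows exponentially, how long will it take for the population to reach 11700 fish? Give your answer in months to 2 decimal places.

2.99 months

Set N₀·e^(rt) = 11700: e^(0.421·t) = 11700/3320 = 3.5241.
0.421·t = ln(3.5241) = 1.2596, so t = 1.2596/0.421 = 2.992.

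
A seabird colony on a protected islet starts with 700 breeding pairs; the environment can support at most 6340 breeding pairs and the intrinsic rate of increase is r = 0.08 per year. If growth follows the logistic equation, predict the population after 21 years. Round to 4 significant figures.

A = (K − N₀)/N₀ = (6340 − 700)/700 = 8.0571.
N(t) = K/(1 + A·e^(−rt)) = 6340/(1 + 8.0571×e^(−0.08×21)).
e^(−1.68) = 0.18637; denominator = 1 + 8.0571×0.18637 = 2.5016.
N = 6340/2.5016 = 2534.34.

2534 breeding pairs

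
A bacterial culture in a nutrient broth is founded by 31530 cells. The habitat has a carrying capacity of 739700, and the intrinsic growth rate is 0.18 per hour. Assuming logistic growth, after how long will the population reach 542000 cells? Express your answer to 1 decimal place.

A = (K − N₀)/N₀ = (739700 − 31530)/31530 = 22.46.
Solve 739700/(1 + 22.46·e^(−0.18t)) = 542000: 1 + 22.46·e^(−0.18t) = 1.3648, so e^(−0.18t) = 0.0162403.
−0.18·t = ln(0.0162403) = -4.1203, so t = 4.1203/0.18 = 22.89.

22.9 hours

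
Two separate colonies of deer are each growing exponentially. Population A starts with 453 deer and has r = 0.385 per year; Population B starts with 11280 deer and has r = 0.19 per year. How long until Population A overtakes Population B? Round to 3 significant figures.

Set 453·e^(0.385t) = 11280·e^(0.19t).
e^((0.385 − 0.19)t) = 11280/453 → e^(0.195·t) = 24.901.
0.195·t = ln(24.901) = 3.2149, so t = 3.2149/0.195 = 16.487.

16.5 years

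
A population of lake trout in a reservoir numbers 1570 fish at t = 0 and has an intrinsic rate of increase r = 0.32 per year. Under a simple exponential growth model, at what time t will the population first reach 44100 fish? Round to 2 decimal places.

10.42 years

Set N₀·e^(rt) = 44100: e^(0.32·t) = 44100/1570 = 28.089.
0.32·t = ln(28.089) = 3.3354, so t = 3.3354/0.32 = 10.423.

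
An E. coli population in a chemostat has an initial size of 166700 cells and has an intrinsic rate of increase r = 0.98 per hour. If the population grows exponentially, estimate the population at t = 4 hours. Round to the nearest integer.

8401754 cells

N(t) = N₀·e^(rt) = 166700 × e^(0.98×4) = 166700 × e^3.92.
e^3.92 ≈ 50.4, so N ≈ 166700 × 50.4 = 8.401754×10^6.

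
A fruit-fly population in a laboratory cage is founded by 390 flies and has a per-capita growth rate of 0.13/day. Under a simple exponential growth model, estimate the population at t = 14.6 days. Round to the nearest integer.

2602 flies

N(t) = N₀·e^(rt) = 390 × e^(0.13×14.6) = 390 × e^1.898.
e^1.898 ≈ 6.6725, so N ≈ 390 × 6.6725 = 2602.29.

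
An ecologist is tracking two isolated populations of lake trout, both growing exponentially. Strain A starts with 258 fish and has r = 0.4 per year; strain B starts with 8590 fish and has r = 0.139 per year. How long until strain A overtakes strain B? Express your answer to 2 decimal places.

Set 258·e^(0.4t) = 8590·e^(0.139t).
e^((0.4 − 0.139)t) = 8590/258 → e^(0.261·t) = 33.295.
0.261·t = ln(33.295) = 3.5054, so t = 3.5054/0.261 = 13.431.

13.43 years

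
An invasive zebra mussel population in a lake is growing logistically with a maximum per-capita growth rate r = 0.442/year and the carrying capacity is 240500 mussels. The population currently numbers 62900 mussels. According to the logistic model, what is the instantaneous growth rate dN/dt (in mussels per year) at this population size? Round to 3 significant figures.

dN/dt = rN(1 − N/K) = 0.442 × 62900 × (1 − 62900/240500).
1 − 62900/240500 = 0.73846; dN/dt = 0.442 × 62900 × 0.73846 = 20531.

20500 mussels per year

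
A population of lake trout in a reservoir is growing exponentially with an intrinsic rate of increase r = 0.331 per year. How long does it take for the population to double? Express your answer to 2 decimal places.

Doubling time t_d = ln(2)/r = 0.6931/0.331 = 2.0941.

2.09 years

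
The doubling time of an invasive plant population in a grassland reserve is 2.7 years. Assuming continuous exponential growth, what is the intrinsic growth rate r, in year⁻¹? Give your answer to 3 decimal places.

r = ln(2)/t_d = 0.6931/2.7 = 0.25672.

0.257 per year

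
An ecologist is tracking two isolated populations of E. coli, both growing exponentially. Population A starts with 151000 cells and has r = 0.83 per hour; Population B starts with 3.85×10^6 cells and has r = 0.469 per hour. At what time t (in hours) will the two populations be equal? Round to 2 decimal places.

Set 151000·e^(0.83t) = 3.85×10^6·e^(0.469t).
e^((0.83 − 0.469)t) = 3.85×10^6/151000 → e^(0.361·t) = 25.497.
0.361·t = ln(25.497) = 3.2385, so t = 3.2385/0.361 = 8.971.

8.97 hours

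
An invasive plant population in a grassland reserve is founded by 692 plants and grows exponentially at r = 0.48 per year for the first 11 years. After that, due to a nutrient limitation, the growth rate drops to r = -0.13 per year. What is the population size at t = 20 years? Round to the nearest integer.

42175 plants

Phase 1: N(11) = 692·e^(0.48×11) = 692·e^5.28 = 135888.
Phase 2 runs for 20 − 11 = 9 years at r = -0.13.
N(20) = 135888·e^(-0.13×9) = 135888·e^-1.17 = 42175.1.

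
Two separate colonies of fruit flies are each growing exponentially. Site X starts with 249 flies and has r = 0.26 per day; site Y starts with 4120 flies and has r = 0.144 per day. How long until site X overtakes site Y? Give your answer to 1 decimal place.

Set 249·e^(0.26t) = 4120·e^(0.144t).
e^((0.26 − 0.144)t) = 4120/249 → e^(0.116·t) = 16.546.
0.116·t = ln(16.546) = 2.8062, so t = 2.8062/0.116 = 24.191.

24.2 days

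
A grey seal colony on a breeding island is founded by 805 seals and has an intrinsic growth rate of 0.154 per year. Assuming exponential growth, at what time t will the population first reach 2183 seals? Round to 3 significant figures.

6.48 years

Set N₀·e^(rt) = 2183: e^(0.154·t) = 2183/805 = 2.7118.
0.154·t = ln(2.7118) = 0.99761, so t = 0.99761/0.154 = 6.478.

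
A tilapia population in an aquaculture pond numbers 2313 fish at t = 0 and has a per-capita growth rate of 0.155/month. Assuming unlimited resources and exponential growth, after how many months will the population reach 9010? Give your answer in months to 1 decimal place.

8.8 months

Set N₀·e^(rt) = 9010: e^(0.155·t) = 9010/2313 = 3.8954.
0.155·t = ln(3.8954) = 1.3598, so t = 1.3598/0.155 = 8.7728.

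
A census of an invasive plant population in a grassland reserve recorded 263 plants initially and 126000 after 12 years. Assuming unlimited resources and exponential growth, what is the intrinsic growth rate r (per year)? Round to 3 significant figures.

0.514 per year

From N(t) = N₀·e^(rt): e^(r·12) = 126000/263 = 479.09.
r·12 = ln(479.09) = 6.1719, so r = 6.1719/12 = 0.51432.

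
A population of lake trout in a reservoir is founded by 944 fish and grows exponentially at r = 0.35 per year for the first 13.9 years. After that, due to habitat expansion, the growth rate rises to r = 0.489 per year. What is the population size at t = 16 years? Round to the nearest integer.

341815 fish

Phase 1: N(13.9) = 944·e^(0.35×13.9) = 944·e^4.865 = 122409.
Phase 2 runs for 16 − 13.9 = 2.1 years at r = 0.489.
N(16) = 122409·e^(0.489×2.1) = 122409·e^1.027 = 341815.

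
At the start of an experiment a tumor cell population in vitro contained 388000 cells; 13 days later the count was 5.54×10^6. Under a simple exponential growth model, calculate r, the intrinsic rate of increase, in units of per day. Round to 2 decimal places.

From N(t) = N₀·e^(rt): e^(r·13) = 5.54×10^6/388000 = 14.278.
r·13 = ln(14.278) = 2.6587, so r = 2.6587/13 = 0.20452.

0.20 per day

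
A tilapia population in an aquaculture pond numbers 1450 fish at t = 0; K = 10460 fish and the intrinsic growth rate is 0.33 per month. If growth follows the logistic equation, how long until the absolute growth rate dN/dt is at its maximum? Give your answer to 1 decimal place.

5.5 months

Logistic growth is fastest at N = K/2 = 5230.
A = (K − N₀)/N₀ = 6.2138. Set K/(1 + A·e^(−rt)) = K/2 → A·e^(−rt) = 1.
e^(−0.33t) = 1/6.2138 = 0.160932, so t = ln(6.2138)/0.33 = 1.8268/0.33 = 5.5357.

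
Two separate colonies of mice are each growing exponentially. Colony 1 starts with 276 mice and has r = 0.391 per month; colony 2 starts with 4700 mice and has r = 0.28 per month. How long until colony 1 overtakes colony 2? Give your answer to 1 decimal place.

25.5 months

Set 276·e^(0.391t) = 4700·e^(0.28t).
e^((0.391 − 0.28)t) = 4700/276 → e^(0.111·t) = 17.029.
0.111·t = ln(17.029) = 2.8349, so t = 2.8349/0.111 = 25.54.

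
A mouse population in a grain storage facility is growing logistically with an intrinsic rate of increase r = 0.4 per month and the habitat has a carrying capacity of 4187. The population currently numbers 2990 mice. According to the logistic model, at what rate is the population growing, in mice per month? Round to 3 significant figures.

dN/dt = rN(1 − N/K) = 0.4 × 2990 × (1 − 2990/4187).
1 − 2990/4187 = 0.28588; dN/dt = 0.4 × 2990 × 0.28588 = 341.92.

342 mice per month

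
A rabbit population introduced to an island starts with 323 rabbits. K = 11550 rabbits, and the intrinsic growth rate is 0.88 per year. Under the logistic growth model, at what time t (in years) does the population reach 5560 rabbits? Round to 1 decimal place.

3.9 years

A = (K − N₀)/N₀ = (11550 − 323)/323 = 34.759.
Solve 11550/(1 + 34.759·e^(−0.88t)) = 5560: 1 + 34.759·e^(−0.88t) = 2.0773, so e^(−0.88t) = 0.0309949.
−0.88·t = ln(0.0309949) = -3.4739, so t = 3.4739/0.88 = 3.9476.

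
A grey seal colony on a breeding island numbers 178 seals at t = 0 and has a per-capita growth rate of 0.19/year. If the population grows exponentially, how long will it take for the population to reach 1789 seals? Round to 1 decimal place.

12.1 years

Set N₀·e^(rt) = 1789: e^(0.19·t) = 1789/178 = 10.051.
0.19·t = ln(10.051) = 2.3076, so t = 2.3076/0.19 = 12.145.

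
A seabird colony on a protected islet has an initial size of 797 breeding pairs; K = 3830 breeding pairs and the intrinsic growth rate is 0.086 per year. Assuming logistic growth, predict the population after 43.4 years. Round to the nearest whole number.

3510 breeding pairs

A = (K − N₀)/N₀ = (3830 − 797)/797 = 3.8055.
N(t) = K/(1 + A·e^(−rt)) = 3830/(1 + 3.8055×e^(−0.086×43.4)).
e^(−3.732) = 0.023935; denominator = 1 + 3.8055×0.023935 = 1.0911.
N = 3830/1.0911 = 3510.26.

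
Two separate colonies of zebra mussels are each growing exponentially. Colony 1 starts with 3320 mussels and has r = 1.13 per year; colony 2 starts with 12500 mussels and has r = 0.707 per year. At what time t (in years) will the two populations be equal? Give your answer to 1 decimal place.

Set 3320·e^(1.13t) = 12500·e^(0.707t).
e^((1.13 − 0.707)t) = 12500/3320 → e^(0.423·t) = 3.7651.
0.423·t = ln(3.7651) = 1.3258, so t = 1.3258/0.423 = 3.1342.

3.1 years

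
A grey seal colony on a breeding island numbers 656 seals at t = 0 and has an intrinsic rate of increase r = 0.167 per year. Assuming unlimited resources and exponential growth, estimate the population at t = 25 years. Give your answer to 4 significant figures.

N(t) = N₀·e^(rt) = 656 × e^(0.167×25) = 656 × e^4.175.
e^4.175 ≈ 65.04, so N ≈ 656 × 65.04 = 42666.1.

42670 seals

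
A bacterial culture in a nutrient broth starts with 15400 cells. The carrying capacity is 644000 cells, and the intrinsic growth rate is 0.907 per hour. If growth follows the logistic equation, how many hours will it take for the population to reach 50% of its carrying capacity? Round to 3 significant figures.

A = (K − N₀)/N₀ = (644000 − 15400)/15400 = 40.818.
Solve 644000/(1 + 40.818·e^(−0.907t)) = 322000: 1 + 40.818·e^(−0.907t) = 2, so e^(−0.907t) = 0.0244989.
−0.907·t = ln(0.0244989) = -3.7091, so t = 3.7091/0.907 = 4.0894.

4.09 hours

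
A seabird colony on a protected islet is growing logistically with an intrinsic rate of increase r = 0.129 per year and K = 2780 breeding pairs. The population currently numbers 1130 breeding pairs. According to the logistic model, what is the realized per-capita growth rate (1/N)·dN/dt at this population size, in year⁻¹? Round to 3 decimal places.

0.077 per year

(1/N)·dN/dt = r(1 − N/K) = 0.129 × (1 − 1130/2780).
= 0.129 × 0.59353 = 0.076565.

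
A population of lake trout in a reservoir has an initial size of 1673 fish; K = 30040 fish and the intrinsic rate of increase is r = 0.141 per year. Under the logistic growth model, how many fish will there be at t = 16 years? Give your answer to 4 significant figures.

A = (K − N₀)/N₀ = (30040 − 1673)/1673 = 16.956.
N(t) = K/(1 + A·e^(−rt)) = 30040/(1 + 16.956×e^(−0.141×16)).
e^(−2.256) = 0.10477; denominator = 1 + 16.956×0.10477 = 2.7764.
N = 30040/2.7764 = 10819.6.

10820 fish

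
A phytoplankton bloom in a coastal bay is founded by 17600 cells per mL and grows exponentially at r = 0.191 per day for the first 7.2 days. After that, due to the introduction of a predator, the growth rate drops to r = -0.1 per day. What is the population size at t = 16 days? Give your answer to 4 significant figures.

28880 cells per mL

Phase 1: N(7.2) = 17600·e^(0.191×7.2) = 17600·e^1.375 = 69623.3.
Phase 2 runs for 16 − 7.2 = 8.8 days at r = -0.1.
N(16) = 69623.3·e^(-0.1×8.8) = 69623.3·e^-0.88 = 28878.5.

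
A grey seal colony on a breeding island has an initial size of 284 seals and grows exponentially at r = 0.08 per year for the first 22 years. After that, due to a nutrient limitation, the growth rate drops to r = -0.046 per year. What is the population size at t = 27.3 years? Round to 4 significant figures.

Phase 1: N(22) = 284·e^(0.08×22) = 284·e^1.76 = 1650.73.
Phase 2 runs for 27.3 − 22 = 5.3 years at r = -0.046.
N(27.3) = 1650.73·e^(-0.046×5.3) = 1650.73·e^-0.2438 = 1293.59.

1294 seals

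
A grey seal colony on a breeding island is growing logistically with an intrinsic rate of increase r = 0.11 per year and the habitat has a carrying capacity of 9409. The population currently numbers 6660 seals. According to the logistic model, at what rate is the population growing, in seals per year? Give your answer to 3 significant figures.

dN/dt = rN(1 − N/K) = 0.11 × 6660 × (1 − 6660/9409).
1 − 6660/9409 = 0.29217; dN/dt = 0.11 × 6660 × 0.29217 = 214.04.

214 seals per year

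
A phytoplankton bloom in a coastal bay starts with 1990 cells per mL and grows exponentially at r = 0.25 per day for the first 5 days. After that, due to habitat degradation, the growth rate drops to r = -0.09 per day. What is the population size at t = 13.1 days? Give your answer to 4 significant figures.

Phase 1: N(5) = 1990·e^(0.25×5) = 1990·e^1.25 = 6945.78.
Phase 2 runs for 13.1 − 5 = 8.1 days at r = -0.09.
N(13.1) = 6945.78·e^(-0.09×8.1) = 6945.78·e^-0.729 = 3350.58.

3351 cells per mL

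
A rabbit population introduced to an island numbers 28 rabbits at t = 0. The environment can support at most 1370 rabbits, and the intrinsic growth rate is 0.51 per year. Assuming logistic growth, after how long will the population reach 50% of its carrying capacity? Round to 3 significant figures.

7.59 years

A = (K − N₀)/N₀ = (1370 − 28)/28 = 47.929.
Solve 1370/(1 + 47.929·e^(−0.51t)) = 685: 1 + 47.929·e^(−0.51t) = 2, so e^(−0.51t) = 0.0208644.
−0.51·t = ln(0.0208644) = -3.8697, so t = 3.8697/0.51 = 7.5877.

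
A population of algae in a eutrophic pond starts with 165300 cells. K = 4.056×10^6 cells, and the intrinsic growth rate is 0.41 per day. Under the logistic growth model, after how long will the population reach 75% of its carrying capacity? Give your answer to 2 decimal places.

A = (K − N₀)/N₀ = (4.056×10^6 − 165300)/165300 = 23.537.
Solve 4.056×10^6/(1 + 23.537·e^(−0.41t)) = 3.042×10^6: 1 + 23.537·e^(−0.41t) = 1.3333, so e^(−0.41t) = 0.014162.
−0.41·t = ln(0.014162) = -4.2572, so t = 4.2572/0.41 = 10.383.

10.38 days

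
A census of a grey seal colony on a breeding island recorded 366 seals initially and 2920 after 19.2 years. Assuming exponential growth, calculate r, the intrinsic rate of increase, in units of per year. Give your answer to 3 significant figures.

From N(t) = N₀·e^(rt): e^(r·19.2) = 2920/366 = 7.9781.
r·19.2 = ln(7.9781) = 2.0767, so r = 2.0767/19.2 = 0.10816.

0.108 per year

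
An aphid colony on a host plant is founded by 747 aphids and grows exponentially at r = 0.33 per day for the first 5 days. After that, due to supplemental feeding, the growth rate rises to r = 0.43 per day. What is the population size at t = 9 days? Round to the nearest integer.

Phase 1: N(5) = 747·e^(0.33×5) = 747·e^1.65 = 3889.61.
Phase 2 runs for 9 − 5 = 4 days at r = 0.43.
N(9) = 3889.61·e^(0.43×4) = 3889.61·e^1.72 = 21721.7.

21722 aphids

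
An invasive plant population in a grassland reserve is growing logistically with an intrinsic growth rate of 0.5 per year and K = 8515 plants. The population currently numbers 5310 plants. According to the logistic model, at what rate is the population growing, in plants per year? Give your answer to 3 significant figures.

999 plants per year

dN/dt = rN(1 − N/K) = 0.5 × 5310 × (1 − 5310/8515).
1 − 5310/8515 = 0.37639; dN/dt = 0.5 × 5310 × 0.37639 = 999.33.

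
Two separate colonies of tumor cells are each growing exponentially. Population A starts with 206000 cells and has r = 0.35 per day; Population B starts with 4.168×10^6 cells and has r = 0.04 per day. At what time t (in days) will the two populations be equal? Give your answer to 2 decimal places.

9.70 days

Set 206000·e^(0.35t) = 4.168×10^6·e^(0.04t).
e^((0.35 − 0.04)t) = 4.168×10^6/206000 → e^(0.31·t) = 20.233.
0.31·t = ln(20.233) = 3.0073, so t = 3.0073/0.31 = 9.701.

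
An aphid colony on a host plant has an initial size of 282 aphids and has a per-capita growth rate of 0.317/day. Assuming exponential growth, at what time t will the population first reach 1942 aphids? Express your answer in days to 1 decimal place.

6.1 days

Set N₀·e^(rt) = 1942: e^(0.317·t) = 1942/282 = 6.8865.
0.317·t = ln(6.8865) = 1.9296, so t = 1.9296/0.317 = 6.087.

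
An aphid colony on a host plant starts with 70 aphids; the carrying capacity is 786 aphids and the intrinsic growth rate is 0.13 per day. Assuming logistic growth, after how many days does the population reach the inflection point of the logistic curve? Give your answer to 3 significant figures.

Logistic growth is fastest at N = K/2 = 393.
A = (K − N₀)/N₀ = 10.229. Set K/(1 + A·e^(−rt)) = K/2 → A·e^(−rt) = 1.
e^(−0.13t) = 1/10.229 = 0.0977654, so t = ln(10.229)/0.13 = 2.3252/0.13 = 17.886.

17.9 days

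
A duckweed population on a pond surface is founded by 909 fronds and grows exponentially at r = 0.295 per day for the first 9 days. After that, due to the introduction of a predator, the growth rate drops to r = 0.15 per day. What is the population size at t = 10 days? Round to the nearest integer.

Phase 1: N(9) = 909·e^(0.295×9) = 909·e^2.655 = 12930.5.
Phase 2 runs for 10 − 9 = 1 days at r = 0.15.
N(10) = 12930.5·e^(0.15×1) = 12930.5·e^0.15 = 15023.1.

15023 fronds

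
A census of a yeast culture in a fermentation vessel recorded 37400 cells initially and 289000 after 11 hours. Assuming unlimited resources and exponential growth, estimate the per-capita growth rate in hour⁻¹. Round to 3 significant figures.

0.186 per hour

From N(t) = N₀·e^(rt): e^(r·11) = 289000/37400 = 7.7273.
r·11 = ln(7.7273) = 2.0448, so r = 2.0448/11 = 0.18589.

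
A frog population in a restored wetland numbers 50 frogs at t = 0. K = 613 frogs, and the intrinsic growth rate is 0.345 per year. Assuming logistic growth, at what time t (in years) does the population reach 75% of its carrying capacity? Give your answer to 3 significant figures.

A = (K − N₀)/N₀ = (613 − 50)/50 = 11.26.
Solve 613/(1 + 11.26·e^(−0.345t)) = 459.75: 1 + 11.26·e^(−0.345t) = 1.3333, so e^(−0.345t) = 0.0296033.
−0.345·t = ln(0.0296033) = -3.5199, so t = 3.5199/0.345 = 10.203.

10.2 years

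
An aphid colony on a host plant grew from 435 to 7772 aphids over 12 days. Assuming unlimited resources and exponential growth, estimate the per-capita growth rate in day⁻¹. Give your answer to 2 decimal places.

0.24 per day

From N(t) = N₀·e^(rt): e^(r·12) = 7772/435 = 17.867.
r·12 = ln(17.867) = 2.8829, so r = 2.8829/12 = 0.24024.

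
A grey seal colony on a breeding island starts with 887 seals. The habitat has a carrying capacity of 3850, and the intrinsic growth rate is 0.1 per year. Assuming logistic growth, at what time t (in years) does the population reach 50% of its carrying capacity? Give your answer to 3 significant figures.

A = (K − N₀)/N₀ = (3850 − 887)/887 = 3.3405.
Solve 3850/(1 + 3.3405·e^(−0.1t)) = 1925: 1 + 3.3405·e^(−0.1t) = 2, so e^(−0.1t) = 0.299359.
−0.1·t = ln(0.299359) = -1.2061, so t = 1.2061/0.1 = 12.061.

12.1 years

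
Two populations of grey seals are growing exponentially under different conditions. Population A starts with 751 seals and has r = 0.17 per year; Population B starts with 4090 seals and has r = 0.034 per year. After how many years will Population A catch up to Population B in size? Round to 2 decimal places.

Set 751·e^(0.17t) = 4090·e^(0.034t).
e^((0.17 − 0.034)t) = 4090/751 → e^(0.136·t) = 5.4461.
0.136·t = ln(5.4461) = 1.6949, so t = 1.6949/0.136 = 12.462.

12.46 years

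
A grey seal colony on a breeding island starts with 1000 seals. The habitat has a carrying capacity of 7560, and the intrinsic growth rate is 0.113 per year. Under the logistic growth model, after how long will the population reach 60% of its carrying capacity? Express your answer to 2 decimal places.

A = (K − N₀)/N₀ = (7560 − 1000)/1000 = 6.56.
Solve 7560/(1 + 6.56·e^(−0.113t)) = 4536: 1 + 6.56·e^(−0.113t) = 1.6667, so e^(−0.113t) = 0.101626.
−0.113·t = ln(0.101626) = -2.2865, so t = 2.2865/0.113 = 20.234.

20.23 years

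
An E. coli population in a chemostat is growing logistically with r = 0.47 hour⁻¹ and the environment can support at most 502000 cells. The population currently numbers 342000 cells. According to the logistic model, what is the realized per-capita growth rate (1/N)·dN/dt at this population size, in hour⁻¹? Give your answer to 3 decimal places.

(1/N)·dN/dt = r(1 − N/K) = 0.47 × (1 − 342000/502000).
= 0.47 × 0.31873 = 0.1498.

0.150 per hour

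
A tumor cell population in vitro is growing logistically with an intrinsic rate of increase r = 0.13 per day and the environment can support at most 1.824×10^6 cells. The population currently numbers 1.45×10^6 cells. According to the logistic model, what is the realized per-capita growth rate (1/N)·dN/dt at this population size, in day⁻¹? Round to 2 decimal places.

(1/N)·dN/dt = r(1 − N/K) = 0.13 × (1 − 1.45×10^6/1.824×10^6).
= 0.13 × 0.20504 = 0.026656.

0.03 per day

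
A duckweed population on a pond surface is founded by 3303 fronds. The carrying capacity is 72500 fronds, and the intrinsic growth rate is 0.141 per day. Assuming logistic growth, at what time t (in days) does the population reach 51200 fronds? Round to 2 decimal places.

27.80 days

A = (K − N₀)/N₀ = (72500 − 3303)/3303 = 20.95.
Solve 72500/(1 + 20.95·e^(−0.141t)) = 51200: 1 + 20.95·e^(−0.141t) = 1.416, so e^(−0.141t) = 0.0198578.
−0.141·t = ln(0.0198578) = -3.9192, so t = 3.9192/0.141 = 27.795.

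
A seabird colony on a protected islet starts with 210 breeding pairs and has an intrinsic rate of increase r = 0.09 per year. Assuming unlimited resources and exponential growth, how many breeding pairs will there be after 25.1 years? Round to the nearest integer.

2010 breeding pairs

N(t) = N₀·e^(rt) = 210 × e^(0.09×25.1) = 210 × e^2.259.
e^2.259 ≈ 9.5735, so N ≈ 210 × 9.5735 = 2010.44.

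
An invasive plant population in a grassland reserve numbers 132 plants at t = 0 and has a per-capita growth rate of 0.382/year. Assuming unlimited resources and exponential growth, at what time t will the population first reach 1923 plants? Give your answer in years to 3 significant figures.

7.01 years

Set N₀·e^(rt) = 1923: e^(0.382·t) = 1923/132 = 14.568.
0.382·t = ln(14.568) = 2.6788, so t = 2.6788/0.382 = 7.0127.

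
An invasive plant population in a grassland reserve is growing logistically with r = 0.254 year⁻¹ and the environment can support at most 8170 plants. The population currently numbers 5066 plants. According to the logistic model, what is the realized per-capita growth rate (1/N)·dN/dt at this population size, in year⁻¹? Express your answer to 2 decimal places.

(1/N)·dN/dt = r(1 − N/K) = 0.254 × (1 − 5066/8170).
= 0.254 × 0.37993 = 0.096501.

0.10 per year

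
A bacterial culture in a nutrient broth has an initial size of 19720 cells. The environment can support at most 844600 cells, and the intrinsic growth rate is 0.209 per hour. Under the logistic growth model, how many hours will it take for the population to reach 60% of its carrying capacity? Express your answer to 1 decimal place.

19.8 hours

A = (K − N₀)/N₀ = (844600 − 19720)/19720 = 41.83.
Solve 844600/(1 + 41.83·e^(−0.209t)) = 506760: 1 + 41.83·e^(−0.209t) = 1.6667, so e^(−0.209t) = 0.0159377.
−0.209·t = ln(0.0159377) = -4.1391, so t = 4.1391/0.209 = 19.804.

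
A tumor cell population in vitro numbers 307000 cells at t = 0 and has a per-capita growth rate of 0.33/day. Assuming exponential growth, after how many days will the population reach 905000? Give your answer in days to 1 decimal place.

Set N₀·e^(rt) = 905000: e^(0.33·t) = 905000/307000 = 2.9479.
0.33·t = ln(2.9479) = 1.0811, so t = 1.0811/0.33 = 3.276.

3.3 days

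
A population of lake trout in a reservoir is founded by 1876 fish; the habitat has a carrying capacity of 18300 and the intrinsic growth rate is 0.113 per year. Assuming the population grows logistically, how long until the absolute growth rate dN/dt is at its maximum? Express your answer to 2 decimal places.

19.20 years

Logistic growth is fastest at N = K/2 = 9150.
A = (K − N₀)/N₀ = 8.7548. Set K/(1 + A·e^(−rt)) = K/2 → A·e^(−rt) = 1.
e^(−0.113t) = 1/8.7548 = 0.114223, so t = ln(8.7548)/0.113 = 2.1696/0.113 = 19.2.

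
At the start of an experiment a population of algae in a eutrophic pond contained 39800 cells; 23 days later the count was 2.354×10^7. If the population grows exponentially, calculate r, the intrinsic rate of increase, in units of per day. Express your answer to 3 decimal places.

From N(t) = N₀·e^(rt): e^(r·23) = 2.354×10^7/39800 = 591.46.
r·23 = ln(591.46) = 6.3826, so r = 6.3826/23 = 0.2775.

0.278 per day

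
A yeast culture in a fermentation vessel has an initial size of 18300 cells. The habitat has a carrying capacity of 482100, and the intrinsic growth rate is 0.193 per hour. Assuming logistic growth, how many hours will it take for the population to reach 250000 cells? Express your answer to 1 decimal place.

17.1 hours

A = (K − N₀)/N₀ = (482100 − 18300)/18300 = 25.344.
Solve 482100/(1 + 25.344·e^(−0.193t)) = 250000: 1 + 25.344·e^(−0.193t) = 1.9284, so e^(−0.193t) = 0.0366316.
−0.193·t = ln(0.0366316) = -3.3068, so t = 3.3068/0.193 = 17.134.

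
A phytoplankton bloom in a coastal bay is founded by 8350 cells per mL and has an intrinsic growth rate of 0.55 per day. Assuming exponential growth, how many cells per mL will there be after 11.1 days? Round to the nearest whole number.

N(t) = N₀·e^(rt) = 8350 × e^(0.55×11.1) = 8350 × e^6.105.
e^6.105 ≈ 448.09, so N ≈ 8350 × 448.09 = 3.741574×10^6.

3741574 cells per mL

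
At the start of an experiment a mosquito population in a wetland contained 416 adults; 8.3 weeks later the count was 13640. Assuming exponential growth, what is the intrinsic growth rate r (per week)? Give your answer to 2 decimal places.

From N(t) = N₀·e^(rt): e^(r·8.3) = 13640/416 = 32.788.
r·8.3 = ln(32.788) = 3.4901, so r = 3.4901/8.3 = 0.42049.

0.42 per week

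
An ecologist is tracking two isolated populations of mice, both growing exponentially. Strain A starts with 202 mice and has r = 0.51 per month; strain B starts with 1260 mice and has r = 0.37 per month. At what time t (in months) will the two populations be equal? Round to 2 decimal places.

Set 202·e^(0.51t) = 1260·e^(0.37t).
e^((0.51 − 0.37)t) = 1260/202 → e^(0.14·t) = 6.2376.
0.14·t = ln(6.2376) = 1.8306, so t = 1.8306/0.14 = 13.076.

13.08 months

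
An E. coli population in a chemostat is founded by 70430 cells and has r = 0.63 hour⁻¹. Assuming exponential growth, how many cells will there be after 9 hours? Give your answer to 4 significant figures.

N(t) = N₀·e^(rt) = 70430 × e^(0.63×9) = 70430 × e^5.67.
e^5.67 ≈ 290.03, so N ≈ 70430 × 290.03 = 2.042713×10^7.

20430000 cells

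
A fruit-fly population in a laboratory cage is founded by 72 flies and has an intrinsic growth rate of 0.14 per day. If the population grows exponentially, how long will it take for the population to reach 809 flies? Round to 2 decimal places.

17.28 days

Set N₀·e^(rt) = 809: e^(0.14·t) = 809/72 = 11.236.
0.14·t = ln(11.236) = 2.4191, so t = 2.4191/0.14 = 17.28.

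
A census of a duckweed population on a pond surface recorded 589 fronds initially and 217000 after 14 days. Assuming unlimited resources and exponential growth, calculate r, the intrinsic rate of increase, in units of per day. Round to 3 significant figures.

From N(t) = N₀·e^(rt): e^(r·14) = 217000/589 = 368.42.
r·14 = ln(368.42) = 5.9092, so r = 5.9092/14 = 0.42209.

0.422 per day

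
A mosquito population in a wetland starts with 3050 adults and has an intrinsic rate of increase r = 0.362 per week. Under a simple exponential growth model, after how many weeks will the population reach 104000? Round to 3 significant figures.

Set N₀·e^(rt) = 104000: e^(0.362·t) = 104000/3050 = 34.098.
0.362·t = ln(34.098) = 3.5292, so t = 3.5292/0.362 = 9.7493.

9.75 weeks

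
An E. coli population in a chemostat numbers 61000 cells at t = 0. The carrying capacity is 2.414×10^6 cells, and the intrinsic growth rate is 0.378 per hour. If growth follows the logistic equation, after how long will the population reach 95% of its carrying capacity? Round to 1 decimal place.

A = (K − N₀)/N₀ = (2.414×10^6 − 61000)/61000 = 38.574.
Solve 2.414×10^6/(1 + 38.574·e^(−0.378t)) = 2.2933×10^6: 1 + 38.574·e^(−0.378t) = 1.0526, so e^(−0.378t) = 0.00136444.
−0.378·t = ln(0.00136444) = -6.597, so t = 6.597/0.378 = 17.452.

17.5 hours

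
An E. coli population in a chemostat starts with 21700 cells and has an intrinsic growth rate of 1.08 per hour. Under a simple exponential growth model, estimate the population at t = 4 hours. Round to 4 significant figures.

1632000 cells

N(t) = N₀·e^(rt) = 21700 × e^(1.08×4) = 21700 × e^4.32.
e^4.32 ≈ 75.189, so N ≈ 21700 × 75.189 = 1.631593×10^6.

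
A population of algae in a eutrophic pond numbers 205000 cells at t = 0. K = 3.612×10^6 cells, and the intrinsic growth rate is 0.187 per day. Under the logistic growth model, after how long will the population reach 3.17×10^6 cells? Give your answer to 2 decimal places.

A = (K − N₀)/N₀ = (3.612×10^6 − 205000)/205000 = 16.62.
Solve 3.612×10^6/(1 + 16.62·e^(−0.187t)) = 3.17×10^6: 1 + 16.62·e^(−0.187t) = 1.1394, so e^(−0.187t) = 0.00838967.
−0.187·t = ln(0.00838967) = -4.7808, so t = 4.7808/0.187 = 25.566.

25.57 days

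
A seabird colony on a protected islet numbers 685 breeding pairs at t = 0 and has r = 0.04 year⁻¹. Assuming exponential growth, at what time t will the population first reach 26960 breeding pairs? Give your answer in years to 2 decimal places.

91.82 years

Set N₀·e^(rt) = 26960: e^(0.04·t) = 26960/685 = 39.358.
0.04·t = ln(39.358) = 3.6727, so t = 3.6727/0.04 = 91.817.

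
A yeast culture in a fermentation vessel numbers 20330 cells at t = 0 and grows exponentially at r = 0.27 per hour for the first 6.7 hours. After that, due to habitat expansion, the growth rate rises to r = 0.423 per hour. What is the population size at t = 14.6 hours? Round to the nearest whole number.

Phase 1: N(6.7) = 20330·e^(0.27×6.7) = 20330·e^1.809 = 124101.
Phase 2 runs for 14.6 − 6.7 = 7.9 hours at r = 0.423.
N(14.6) = 124101·e^(0.423×7.9) = 124101·e^3.342 = 3.507987×10^6.

3507987 cells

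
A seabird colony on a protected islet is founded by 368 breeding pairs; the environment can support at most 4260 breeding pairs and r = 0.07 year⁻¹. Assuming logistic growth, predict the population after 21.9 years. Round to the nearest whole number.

1297 breeding pairs

A = (K − N₀)/N₀ = (4260 − 368)/368 = 10.576.
N(t) = K/(1 + A·e^(−rt)) = 4260/(1 + 10.576×e^(−0.07×21.9)).
e^(−1.533) = 0.21589; denominator = 1 + 10.576×0.21589 = 3.2832.
N = 4260/3.2832 = 1297.5.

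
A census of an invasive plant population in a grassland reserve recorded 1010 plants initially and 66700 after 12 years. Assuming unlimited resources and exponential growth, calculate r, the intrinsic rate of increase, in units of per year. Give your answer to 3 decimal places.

From N(t) = N₀·e^(rt): e^(r·12) = 66700/1010 = 66.04.
r·12 = ln(66.04) = 4.1903, so r = 4.1903/12 = 0.34919.

0.349 per year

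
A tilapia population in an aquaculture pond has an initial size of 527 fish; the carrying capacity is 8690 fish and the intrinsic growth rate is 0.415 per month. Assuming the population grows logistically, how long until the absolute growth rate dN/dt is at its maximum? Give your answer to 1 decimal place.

6.6 months

Logistic growth is fastest at N = K/2 = 4345.
A = (K − N₀)/N₀ = 15.49. Set K/(1 + A·e^(−rt)) = K/2 → A·e^(−rt) = 1.
e^(−0.415t) = 1/15.49 = 0.0645596, so t = ln(15.49)/0.415 = 2.7402/0.415 = 6.6028.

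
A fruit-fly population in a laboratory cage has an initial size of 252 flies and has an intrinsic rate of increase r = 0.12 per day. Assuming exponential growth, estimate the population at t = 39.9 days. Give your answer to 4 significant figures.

30260 flies

N(t) = N₀·e^(rt) = 252 × e^(0.12×39.9) = 252 × e^4.788.
e^4.788 ≈ 120.06, so N ≈ 252 × 120.06 = 30255.4.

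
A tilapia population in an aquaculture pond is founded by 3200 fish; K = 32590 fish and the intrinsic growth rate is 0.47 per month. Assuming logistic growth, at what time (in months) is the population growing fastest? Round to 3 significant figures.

Logistic growth is fastest at N = K/2 = 16295.
A = (K − N₀)/N₀ = 9.1844. Set K/(1 + A·e^(−rt)) = K/2 → A·e^(−rt) = 1.
e^(−0.47t) = 1/9.1844 = 0.108881, so t = ln(9.1844)/0.47 = 2.2175/0.47 = 4.7181.

4.72 months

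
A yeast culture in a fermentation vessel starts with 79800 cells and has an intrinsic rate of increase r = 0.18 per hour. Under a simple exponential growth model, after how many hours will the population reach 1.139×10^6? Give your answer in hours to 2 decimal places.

14.77 hours

Set N₀·e^(rt) = 1.139×10^6: e^(0.18·t) = 1.139×10^6/79800 = 14.273.
0.18·t = ln(14.273) = 2.6584, so t = 2.6584/0.18 = 14.769.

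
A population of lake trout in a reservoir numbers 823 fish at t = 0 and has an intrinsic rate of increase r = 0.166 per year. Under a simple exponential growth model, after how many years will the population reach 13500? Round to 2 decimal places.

Set N₀·e^(rt) = 13500: e^(0.166·t) = 13500/823 = 16.403.
0.166·t = ln(16.403) = 2.7975, so t = 2.7975/0.166 = 16.852.

16.85 years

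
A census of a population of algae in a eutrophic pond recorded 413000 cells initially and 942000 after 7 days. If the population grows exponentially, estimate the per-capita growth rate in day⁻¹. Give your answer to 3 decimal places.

0.118 per day

From N(t) = N₀·e^(rt): e^(r·7) = 942000/413000 = 2.2809.
r·7 = ln(2.2809) = 0.82456, so r = 0.82456/7 = 0.11779.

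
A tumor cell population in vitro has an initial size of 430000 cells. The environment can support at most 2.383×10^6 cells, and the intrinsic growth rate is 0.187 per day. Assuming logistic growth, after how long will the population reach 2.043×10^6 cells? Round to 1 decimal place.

A = (K − N₀)/N₀ = (2.383×10^6 − 430000)/430000 = 4.5419.
Solve 2.383×10^6/(1 + 4.5419·e^(−0.187t)) = 2.043×10^6: 1 + 4.5419·e^(−0.187t) = 1.1664, so e^(−0.187t) = 0.0366418.
−0.187·t = ln(0.0366418) = -3.3066, so t = 3.3066/0.187 = 17.682.

17.7 days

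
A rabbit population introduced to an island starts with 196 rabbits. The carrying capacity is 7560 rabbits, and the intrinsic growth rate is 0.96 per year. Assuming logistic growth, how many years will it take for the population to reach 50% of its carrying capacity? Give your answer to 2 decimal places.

3.78 years

A = (K − N₀)/N₀ = (7560 − 196)/196 = 37.571.
Solve 7560/(1 + 37.571·e^(−0.96t)) = 3780: 1 + 37.571·e^(−0.96t) = 2, so e^(−0.96t) = 0.026616.
−0.96·t = ln(0.026616) = -3.6262, so t = 3.6262/0.96 = 3.7773.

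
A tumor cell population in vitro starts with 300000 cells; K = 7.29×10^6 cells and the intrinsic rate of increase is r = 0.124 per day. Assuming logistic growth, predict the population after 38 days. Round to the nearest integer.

A = (K − N₀)/N₀ = (7.29×10^6 − 300000)/300000 = 23.3.
N(t) = K/(1 + A·e^(−rt)) = 7.29×10^6/(1 + 23.3×e^(−0.124×38)).
e^(−4.712) = 0.0089868; denominator = 1 + 23.3×0.0089868 = 1.2094.
N = 7.29×10^6/1.2094 = 6.027822×10^6.

6027822 cells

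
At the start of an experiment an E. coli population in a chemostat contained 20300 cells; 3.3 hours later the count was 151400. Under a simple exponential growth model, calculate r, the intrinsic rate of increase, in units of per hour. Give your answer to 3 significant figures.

From N(t) = N₀·e^(rt): e^(r·3.3) = 151400/20300 = 7.4581.
r·3.3 = ln(7.4581) = 2.0093, so r = 2.0093/3.3 = 0.60888.

0.609 per hour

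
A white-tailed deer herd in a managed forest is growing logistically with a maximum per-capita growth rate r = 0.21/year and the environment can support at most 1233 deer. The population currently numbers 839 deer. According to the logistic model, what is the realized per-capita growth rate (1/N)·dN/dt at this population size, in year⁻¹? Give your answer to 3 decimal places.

(1/N)·dN/dt = r(1 − N/K) = 0.21 × (1 − 839/1233).
= 0.21 × 0.31955 = 0.067105.

0.067 per year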